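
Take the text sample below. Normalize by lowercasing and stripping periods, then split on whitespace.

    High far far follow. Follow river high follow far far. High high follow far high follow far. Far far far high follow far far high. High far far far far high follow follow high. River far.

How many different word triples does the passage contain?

19

36 tokens → 34 trigram windows in total.
Repeated trigrams (each contributes count−1 duplicates):
  far far far: 4
  far far high: 4
  high follow far: 4
  far high follow: 3
  follow far far: 3
  far high high: 2
  high far far: 2
15 duplicate windows → 34 − 15 = 19 distinct.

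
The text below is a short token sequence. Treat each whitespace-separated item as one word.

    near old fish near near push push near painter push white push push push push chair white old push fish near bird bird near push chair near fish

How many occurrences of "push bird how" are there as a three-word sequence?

0

Scanning the 26 overlapping trigram windows for "push bird how":
  (none found)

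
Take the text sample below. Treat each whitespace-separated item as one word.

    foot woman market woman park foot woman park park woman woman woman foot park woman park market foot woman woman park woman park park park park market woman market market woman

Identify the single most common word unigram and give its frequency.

Unigram frequencies (highest first):
  woman: 12
  park: 10
  market: 5
  foot: 4

"woman", 12 times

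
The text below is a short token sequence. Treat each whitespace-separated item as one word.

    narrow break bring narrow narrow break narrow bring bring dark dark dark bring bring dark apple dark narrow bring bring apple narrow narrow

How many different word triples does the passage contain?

23 tokens → 21 trigram windows in total.
Repeated trigrams (each contributes count−1 duplicates):
  bring bring dark: 2
  narrow bring bring: 2
2 duplicate windows → 21 − 2 = 19 distinct.

19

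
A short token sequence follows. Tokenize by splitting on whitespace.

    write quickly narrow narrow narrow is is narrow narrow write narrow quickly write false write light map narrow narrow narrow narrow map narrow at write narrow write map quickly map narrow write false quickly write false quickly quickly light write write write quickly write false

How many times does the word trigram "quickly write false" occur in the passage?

Scanning the 43 overlapping trigram windows for "quickly write false":
  position 12–14: quickly write false
  position 34–36: quickly write false
  position 43–45: quickly write false

3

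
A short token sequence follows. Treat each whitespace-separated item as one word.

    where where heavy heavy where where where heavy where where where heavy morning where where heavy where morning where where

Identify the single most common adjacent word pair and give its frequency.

Bigram frequencies (highest first):
  where where: 7
  where heavy: 4
  heavy where: 3
  morning where: 2
  heavy heavy: 1
  heavy morning: 1
  … (1 more, each ≤ 1)

"where where", 7 times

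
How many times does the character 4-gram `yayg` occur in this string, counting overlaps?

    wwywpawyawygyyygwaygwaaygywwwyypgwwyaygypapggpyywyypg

Sliding a length-4 window over the 53 characters (50 positions):
  position 36–39: yayg

1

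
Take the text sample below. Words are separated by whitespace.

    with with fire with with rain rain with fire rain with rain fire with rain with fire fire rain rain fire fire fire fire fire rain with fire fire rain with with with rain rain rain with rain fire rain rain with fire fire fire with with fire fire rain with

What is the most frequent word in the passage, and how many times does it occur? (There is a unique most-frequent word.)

Unigram frequencies (highest first):
  fire: 18
  with: 17
  rain: 16

"fire", 18 times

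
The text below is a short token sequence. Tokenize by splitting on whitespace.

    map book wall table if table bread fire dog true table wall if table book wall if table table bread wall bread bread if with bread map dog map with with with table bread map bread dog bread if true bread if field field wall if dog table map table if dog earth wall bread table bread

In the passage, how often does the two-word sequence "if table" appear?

Scanning the 56 overlapping bigram windows for "if table":
  position 5–6: if table
  position 13–14: if table
  position 17–18: if table

3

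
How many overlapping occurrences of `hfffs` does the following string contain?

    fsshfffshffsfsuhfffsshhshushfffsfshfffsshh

Sliding a length-5 window over the 42 characters (38 positions):
  position 4–8: hfffs
  position 16–20: hfffs
  position 28–32: hfffs
  position 35–39: hfffs

4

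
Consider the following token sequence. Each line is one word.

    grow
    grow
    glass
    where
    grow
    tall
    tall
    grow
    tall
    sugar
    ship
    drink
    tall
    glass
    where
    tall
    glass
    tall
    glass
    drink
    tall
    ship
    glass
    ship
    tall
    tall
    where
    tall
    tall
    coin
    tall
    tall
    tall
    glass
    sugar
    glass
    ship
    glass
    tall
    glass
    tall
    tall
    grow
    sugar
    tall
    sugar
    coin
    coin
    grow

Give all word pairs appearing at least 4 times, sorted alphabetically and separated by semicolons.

tall glass; tall tall

Bigram counts meeting the condition (at least 4 times):
  tall glass: 5
  tall tall: 6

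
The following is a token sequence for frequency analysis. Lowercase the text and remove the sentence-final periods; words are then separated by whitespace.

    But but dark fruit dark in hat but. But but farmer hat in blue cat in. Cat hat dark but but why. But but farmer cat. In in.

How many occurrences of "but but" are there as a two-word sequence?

Scanning the 27 overlapping bigram windows for "but but":
  position 1–2: but but
  position 8–9: but but
  position 9–10: but but
  position 20–21: but but
  position 23–24: but but

5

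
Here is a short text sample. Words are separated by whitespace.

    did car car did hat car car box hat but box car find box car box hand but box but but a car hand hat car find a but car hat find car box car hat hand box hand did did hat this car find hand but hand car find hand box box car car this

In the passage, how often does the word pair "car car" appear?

Scanning the 55 overlapping bigram windows for "car car":
  position 2–3: car car
  position 6–7: car car
  position 54–55: car car

3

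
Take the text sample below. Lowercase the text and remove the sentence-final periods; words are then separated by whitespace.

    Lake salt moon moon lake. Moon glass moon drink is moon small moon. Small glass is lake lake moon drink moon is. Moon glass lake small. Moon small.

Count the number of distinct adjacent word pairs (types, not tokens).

28 tokens → 27 bigram windows in total.
Repeated bigrams (each contributes count−1 duplicates):
  moon small: 3
  is moon: 2
  lake moon: 2
  moon drink: 2
  moon glass: 2
  small moon: 2
7 duplicate windows → 27 − 7 = 20 distinct.

20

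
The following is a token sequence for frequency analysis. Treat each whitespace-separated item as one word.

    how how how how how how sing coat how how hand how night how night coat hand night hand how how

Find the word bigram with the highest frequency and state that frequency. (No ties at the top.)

"how how", 7 times

Bigram frequencies (highest first):
  how how: 7
  hand how: 2
  how night: 2
  how sing: 1
  sing coat: 1
  coat how: 1
  … (6 more, each ≤ 1)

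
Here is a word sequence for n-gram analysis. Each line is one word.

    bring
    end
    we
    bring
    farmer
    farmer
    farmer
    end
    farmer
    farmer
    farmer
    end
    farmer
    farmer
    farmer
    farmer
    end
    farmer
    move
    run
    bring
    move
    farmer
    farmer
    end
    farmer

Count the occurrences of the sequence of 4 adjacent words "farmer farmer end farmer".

Scanning the 23 overlapping 4-gram windows for "farmer farmer end farmer":
  position 6–9: farmer farmer end farmer
  position 10–13: farmer farmer end farmer
  position 15–18: farmer farmer end farmer
  position 23–26: farmer farmer end farmer

4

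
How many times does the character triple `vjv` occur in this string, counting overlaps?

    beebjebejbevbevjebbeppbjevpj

0

Sliding a length-3 window over the 28 characters (26 positions):
  (no match at any position)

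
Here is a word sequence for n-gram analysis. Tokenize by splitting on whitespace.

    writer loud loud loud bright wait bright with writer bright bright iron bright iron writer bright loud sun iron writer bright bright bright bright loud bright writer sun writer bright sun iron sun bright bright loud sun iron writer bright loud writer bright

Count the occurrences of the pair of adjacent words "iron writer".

3

Scanning the 42 overlapping bigram windows for "iron writer":
  position 14–15: iron writer
  position 19–20: iron writer
  position 38–39: iron writer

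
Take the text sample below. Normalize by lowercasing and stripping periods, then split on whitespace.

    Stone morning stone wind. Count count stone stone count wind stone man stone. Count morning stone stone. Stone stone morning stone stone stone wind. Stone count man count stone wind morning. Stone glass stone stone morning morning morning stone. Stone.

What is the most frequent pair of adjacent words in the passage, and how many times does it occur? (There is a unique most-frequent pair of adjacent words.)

Bigram frequencies (highest first):
  stone stone: 8
  morning stone: 5
  stone morning: 3
  stone wind: 3
  stone count: 3
  count stone: 2
  … (13 more, each ≤ 2)

"stone stone", 8 times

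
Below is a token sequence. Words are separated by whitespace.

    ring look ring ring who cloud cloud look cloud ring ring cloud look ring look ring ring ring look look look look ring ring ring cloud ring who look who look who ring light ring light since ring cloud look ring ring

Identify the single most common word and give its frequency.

"ring", 18 times

Unigram frequencies (highest first):
  ring: 18
  look: 11
  cloud: 6
  who: 4
  light: 2
  since: 1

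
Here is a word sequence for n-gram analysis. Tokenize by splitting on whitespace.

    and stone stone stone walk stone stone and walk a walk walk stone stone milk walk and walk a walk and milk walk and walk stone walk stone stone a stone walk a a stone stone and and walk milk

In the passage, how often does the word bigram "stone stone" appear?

6

Scanning the 39 overlapping bigram windows for "stone stone":
  position 2–3: stone stone
  position 3–4: stone stone
  position 6–7: stone stone
  position 13–14: stone stone
  position 28–29: stone stone
  position 35–36: stone stone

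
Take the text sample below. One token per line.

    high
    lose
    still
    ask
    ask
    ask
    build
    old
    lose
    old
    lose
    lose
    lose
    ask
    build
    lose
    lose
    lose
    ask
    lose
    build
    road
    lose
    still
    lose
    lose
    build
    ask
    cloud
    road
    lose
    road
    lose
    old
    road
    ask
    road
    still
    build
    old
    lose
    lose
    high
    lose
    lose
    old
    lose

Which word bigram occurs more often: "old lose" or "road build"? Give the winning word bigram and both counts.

"old lose": 4 occurrences
"road build": 0 occurrences

"old lose" (4 vs 0)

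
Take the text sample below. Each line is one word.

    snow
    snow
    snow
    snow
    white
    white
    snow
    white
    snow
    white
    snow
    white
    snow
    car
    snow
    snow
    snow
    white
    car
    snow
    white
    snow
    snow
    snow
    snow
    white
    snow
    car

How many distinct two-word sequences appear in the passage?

7

28 tokens → 27 bigram windows in total.
Repeated bigrams (each contributes count−1 duplicates):
  snow snow: 8
  snow white: 7
  white snow: 6
  car snow: 2
  snow car: 2
20 duplicate windows → 27 − 20 = 7 distinct.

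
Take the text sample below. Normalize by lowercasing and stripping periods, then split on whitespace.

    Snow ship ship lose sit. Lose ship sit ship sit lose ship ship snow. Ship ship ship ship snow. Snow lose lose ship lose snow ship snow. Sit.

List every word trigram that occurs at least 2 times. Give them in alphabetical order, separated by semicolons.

Trigram counts meeting the condition (at least 2 times):
  ship ship ship: 2
  ship ship snow: 2
  sit lose ship: 2
  snow ship ship: 2

ship ship ship; ship ship snow; sit lose ship; snow ship ship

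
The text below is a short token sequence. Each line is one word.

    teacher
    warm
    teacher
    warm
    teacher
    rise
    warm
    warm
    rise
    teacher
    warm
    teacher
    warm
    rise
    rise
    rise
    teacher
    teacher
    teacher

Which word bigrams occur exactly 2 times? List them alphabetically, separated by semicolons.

rise rise; rise teacher; teacher teacher; warm rise

Bigram counts meeting the condition (exactly 2 times):
  rise rise: 2
  rise teacher: 2
  teacher teacher: 2
  warm rise: 2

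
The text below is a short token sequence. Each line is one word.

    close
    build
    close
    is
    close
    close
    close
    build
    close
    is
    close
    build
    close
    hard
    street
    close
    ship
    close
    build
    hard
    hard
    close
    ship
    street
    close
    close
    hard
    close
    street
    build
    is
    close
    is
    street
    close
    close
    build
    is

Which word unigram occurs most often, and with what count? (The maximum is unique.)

Unigram frequencies (highest first):
  close: 17
  build: 6
  is: 5
  hard: 4
  street: 4
  ship: 2

"close", 17 times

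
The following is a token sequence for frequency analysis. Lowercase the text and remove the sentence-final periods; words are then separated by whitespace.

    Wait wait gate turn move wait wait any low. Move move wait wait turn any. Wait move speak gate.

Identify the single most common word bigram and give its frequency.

"wait wait", 3 times

Bigram frequencies (highest first):
  wait wait: 3
  move wait: 2
  wait gate: 1
  gate turn: 1
  turn move: 1
  wait any: 1
  … (9 more, each ≤ 1)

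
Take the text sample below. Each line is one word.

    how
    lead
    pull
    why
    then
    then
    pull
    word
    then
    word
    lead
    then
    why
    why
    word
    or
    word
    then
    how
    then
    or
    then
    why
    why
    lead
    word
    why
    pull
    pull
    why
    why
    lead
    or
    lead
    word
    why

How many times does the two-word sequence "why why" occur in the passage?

3

Scanning the 35 overlapping bigram windows for "why why":
  position 13–14: why why
  position 23–24: why why
  position 30–31: why why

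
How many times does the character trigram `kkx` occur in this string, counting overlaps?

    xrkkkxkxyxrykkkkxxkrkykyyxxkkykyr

Sliding a length-3 window over the 33 characters (31 positions):
  position 4–6: kkx
  position 15–17: kkx

2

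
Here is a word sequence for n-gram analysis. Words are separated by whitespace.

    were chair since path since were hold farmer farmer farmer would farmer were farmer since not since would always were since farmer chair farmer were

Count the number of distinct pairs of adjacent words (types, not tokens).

22

25 tokens → 24 bigram windows in total.
Repeated bigrams (each contributes count−1 duplicates):
  farmer farmer: 2
  farmer were: 2
2 duplicate windows → 24 − 2 = 22 distinct.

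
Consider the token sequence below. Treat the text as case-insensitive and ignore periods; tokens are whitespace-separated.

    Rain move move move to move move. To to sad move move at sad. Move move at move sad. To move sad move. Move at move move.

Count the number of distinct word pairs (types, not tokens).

27 tokens → 26 bigram windows in total.
Repeated bigrams (each contributes count−1 duplicates):
  move move: 7
  move at: 3
  sad move: 3
  at move: 2
  move sad: 2
  move to: 2
  to move: 2
14 duplicate windows → 26 − 14 = 12 distinct.

12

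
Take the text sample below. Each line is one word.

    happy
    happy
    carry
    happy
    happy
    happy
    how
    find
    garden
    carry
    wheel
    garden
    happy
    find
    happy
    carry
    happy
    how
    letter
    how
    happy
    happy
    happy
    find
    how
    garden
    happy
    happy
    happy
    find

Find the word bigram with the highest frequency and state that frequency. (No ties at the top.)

Bigram frequencies (highest first):
  happy happy: 7
  happy find: 3
  happy carry: 2
  carry happy: 2
  happy how: 2
  garden happy: 2
  … (11 more, each ≤ 1)

"happy happy", 7 times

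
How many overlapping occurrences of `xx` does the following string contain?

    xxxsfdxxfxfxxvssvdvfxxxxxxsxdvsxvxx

10

Sliding a length-2 window over the 35 characters (34 positions):
  position 1–2: xx
  position 2–3: xx
  position 7–8: xx
  position 12–13: xx
  position 21–22: xx
  position 22–23: xx
  position 23–24: xx
  position 24–25: xx
  position 25–26: xx
  position 34–35: xx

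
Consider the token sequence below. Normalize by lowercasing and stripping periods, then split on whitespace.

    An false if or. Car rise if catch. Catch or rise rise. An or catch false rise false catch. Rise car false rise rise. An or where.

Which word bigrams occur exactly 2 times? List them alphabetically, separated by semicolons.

an or; false rise; rise an; rise rise

Bigram counts meeting the condition (exactly 2 times):
  an or: 2
  false rise: 2
  rise an: 2
  rise rise: 2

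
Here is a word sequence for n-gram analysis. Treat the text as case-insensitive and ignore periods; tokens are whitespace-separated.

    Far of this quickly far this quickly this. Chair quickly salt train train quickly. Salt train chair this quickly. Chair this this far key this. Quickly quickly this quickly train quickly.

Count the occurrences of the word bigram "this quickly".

5

Scanning the 30 overlapping bigram windows for "this quickly":
  position 3–4: this quickly
  position 6–7: this quickly
  position 18–19: this quickly
  position 25–26: this quickly
  position 28–29: this quickly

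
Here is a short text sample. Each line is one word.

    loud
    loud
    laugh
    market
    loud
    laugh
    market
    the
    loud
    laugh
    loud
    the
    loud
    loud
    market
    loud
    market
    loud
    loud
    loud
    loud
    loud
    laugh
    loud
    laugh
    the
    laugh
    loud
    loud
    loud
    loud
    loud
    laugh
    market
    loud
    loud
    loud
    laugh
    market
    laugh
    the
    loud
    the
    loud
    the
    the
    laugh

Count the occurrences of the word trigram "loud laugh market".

4

Scanning the 45 overlapping trigram windows for "loud laugh market":
  position 2–4: loud laugh market
  position 5–7: loud laugh market
  position 32–34: loud laugh market
  position 37–39: loud laugh market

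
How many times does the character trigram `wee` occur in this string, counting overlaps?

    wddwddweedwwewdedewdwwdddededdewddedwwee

Sliding a length-3 window over the 40 characters (38 positions):
  position 7–9: wee
  position 38–40: wee

2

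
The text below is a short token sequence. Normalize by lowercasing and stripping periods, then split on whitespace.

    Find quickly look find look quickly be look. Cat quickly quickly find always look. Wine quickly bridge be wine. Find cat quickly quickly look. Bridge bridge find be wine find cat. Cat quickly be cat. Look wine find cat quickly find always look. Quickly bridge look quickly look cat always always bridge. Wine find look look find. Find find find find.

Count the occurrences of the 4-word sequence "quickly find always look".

Scanning the 58 overlapping 4-gram windows for "quickly find always look":
  position 11–14: quickly find always look
  position 40–43: quickly find always look

2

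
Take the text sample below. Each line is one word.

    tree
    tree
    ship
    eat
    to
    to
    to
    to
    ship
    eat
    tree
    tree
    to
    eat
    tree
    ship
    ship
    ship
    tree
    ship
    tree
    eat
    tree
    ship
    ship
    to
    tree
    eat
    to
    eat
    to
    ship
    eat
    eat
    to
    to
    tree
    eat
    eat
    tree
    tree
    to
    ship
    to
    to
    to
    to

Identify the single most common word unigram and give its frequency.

"to", 15 times

Unigram frequencies (highest first):
  to: 15
  tree: 12
  ship: 10
  eat: 10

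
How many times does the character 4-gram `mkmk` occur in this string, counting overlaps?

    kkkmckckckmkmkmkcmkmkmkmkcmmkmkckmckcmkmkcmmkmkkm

Sliding a length-4 window over the 49 characters (46 positions):
  position 11–14: mkmk
  position 13–16: mkmk
  position 18–21: mkmk
  position 20–23: mkmk
  position 22–25: mkmk
  position 28–31: mkmk
  position 38–41: mkmk
  position 44–47: mkmk

8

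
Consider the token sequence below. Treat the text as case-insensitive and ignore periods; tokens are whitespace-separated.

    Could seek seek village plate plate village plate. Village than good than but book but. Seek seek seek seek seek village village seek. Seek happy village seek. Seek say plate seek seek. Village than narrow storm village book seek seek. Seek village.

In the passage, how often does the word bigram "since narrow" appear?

Scanning the 41 overlapping bigram windows for "since narrow":
  (none found)

0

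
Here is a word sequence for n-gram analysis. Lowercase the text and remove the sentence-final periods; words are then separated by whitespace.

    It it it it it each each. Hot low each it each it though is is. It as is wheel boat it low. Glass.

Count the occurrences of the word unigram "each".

4

Scanning the 24 tokens for "each":
  position 6: each
  position 7: each
  position 10: each
  position 12: each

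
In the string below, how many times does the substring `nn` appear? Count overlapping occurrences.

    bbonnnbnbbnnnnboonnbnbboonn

7

Sliding a length-2 window over the 27 characters (26 positions):
  position 4–5: nn
  position 5–6: nn
  position 11–12: nn
  position 12–13: nn
  position 13–14: nn
  position 18–19: nn
  position 26–27: nn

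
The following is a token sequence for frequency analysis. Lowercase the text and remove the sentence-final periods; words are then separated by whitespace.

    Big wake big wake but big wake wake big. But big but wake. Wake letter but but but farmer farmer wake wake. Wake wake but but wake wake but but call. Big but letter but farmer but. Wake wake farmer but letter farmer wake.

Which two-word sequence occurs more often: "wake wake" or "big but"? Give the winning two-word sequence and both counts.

"wake wake": 7 occurrences
"big but": 3 occurrences

"wake wake" (7 vs 3)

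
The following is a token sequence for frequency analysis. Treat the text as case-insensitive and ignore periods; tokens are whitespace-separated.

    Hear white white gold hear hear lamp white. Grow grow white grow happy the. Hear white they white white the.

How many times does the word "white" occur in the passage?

7

Scanning the 20 tokens for "white":
  position 2: white
  position 3: white
  position 8: white
  position 11: white
  position 16: white
  position 18: white
  position 19: white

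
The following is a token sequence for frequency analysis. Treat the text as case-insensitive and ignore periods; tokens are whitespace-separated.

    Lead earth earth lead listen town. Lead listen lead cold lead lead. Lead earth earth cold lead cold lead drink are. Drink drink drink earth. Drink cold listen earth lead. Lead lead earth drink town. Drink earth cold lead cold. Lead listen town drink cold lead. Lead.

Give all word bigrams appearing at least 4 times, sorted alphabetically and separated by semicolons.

Bigram counts meeting the condition (at least 4 times):
  cold lead: 6
  lead lead: 5

cold lead; lead lead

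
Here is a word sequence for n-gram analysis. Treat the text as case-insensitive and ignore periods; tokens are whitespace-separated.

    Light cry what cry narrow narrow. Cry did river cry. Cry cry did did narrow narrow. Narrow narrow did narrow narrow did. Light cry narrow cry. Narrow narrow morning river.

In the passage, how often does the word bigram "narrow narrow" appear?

6

Scanning the 29 overlapping bigram windows for "narrow narrow":
  position 5–6: narrow narrow
  position 15–16: narrow narrow
  position 16–17: narrow narrow
  position 17–18: narrow narrow
  position 20–21: narrow narrow
  position 27–28: narrow narrow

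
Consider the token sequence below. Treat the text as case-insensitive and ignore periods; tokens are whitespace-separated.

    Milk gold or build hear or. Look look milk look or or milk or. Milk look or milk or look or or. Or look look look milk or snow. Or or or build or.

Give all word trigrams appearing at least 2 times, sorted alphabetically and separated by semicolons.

look look milk; look or or; milk look or; or look look; or milk or; or or or

Trigram counts meeting the condition (at least 2 times):
  look look milk: 2
  look or or: 2
  milk look or: 2
  or look look: 2
  or milk or: 2
  or or or: 2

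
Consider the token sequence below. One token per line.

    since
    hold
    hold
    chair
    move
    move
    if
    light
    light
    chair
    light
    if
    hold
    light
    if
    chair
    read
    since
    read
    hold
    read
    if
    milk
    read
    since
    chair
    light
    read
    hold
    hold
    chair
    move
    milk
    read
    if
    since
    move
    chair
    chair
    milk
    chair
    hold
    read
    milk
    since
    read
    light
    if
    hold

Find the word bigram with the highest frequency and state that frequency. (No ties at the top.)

"light if", 3 times

Bigram frequencies (highest first):
  light if: 3
  hold hold: 2
  hold chair: 2
  chair move: 2
  chair light: 2
  if hold: 2
  … (29 more, each ≤ 2)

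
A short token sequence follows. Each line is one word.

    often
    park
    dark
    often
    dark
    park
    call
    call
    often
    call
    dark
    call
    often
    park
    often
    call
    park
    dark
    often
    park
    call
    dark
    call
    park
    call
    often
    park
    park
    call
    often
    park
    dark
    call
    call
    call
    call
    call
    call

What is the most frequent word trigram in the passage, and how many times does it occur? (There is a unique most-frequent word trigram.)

Trigram frequencies (highest first):
  call call call: 4
  call often park: 3
  often park dark: 2
  park dark often: 2
  call dark call: 2
  park call often: 2
  … (21 more, each ≤ 1)

"call call call", 4 times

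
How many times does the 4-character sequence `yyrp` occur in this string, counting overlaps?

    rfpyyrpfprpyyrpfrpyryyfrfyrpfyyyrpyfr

Sliding a length-4 window over the 37 characters (34 positions):
  position 4–7: yyrp
  position 12–15: yyrp
  position 31–34: yyrp

3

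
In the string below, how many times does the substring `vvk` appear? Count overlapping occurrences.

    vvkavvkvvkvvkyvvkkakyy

Sliding a length-3 window over the 22 characters (20 positions):
  position 1–3: vvk
  position 5–7: vvk
  position 8–10: vvk
  position 11–13: vvk
  position 15–17: vvk

5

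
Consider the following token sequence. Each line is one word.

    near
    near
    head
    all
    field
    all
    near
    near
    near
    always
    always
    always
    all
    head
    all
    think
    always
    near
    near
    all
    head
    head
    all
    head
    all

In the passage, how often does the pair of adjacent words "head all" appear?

Scanning the 24 overlapping bigram windows for "head all":
  position 3–4: head all
  position 14–15: head all
  position 22–23: head all
  position 24–25: head all

4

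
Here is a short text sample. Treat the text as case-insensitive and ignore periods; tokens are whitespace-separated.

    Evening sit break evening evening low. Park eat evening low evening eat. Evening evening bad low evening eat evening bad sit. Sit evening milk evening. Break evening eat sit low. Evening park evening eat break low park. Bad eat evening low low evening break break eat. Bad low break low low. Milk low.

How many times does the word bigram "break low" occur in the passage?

Scanning the 52 overlapping bigram windows for "break low":
  position 35–36: break low
  position 49–50: break low

2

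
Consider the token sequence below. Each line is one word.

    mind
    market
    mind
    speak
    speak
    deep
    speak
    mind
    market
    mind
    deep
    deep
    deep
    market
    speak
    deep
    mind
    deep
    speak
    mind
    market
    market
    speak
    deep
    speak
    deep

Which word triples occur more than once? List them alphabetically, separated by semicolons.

Trigram counts meeting the condition (more than once):
  deep speak mind: 2
  market speak deep: 2
  mind market mind: 2
  speak deep speak: 2
  speak mind market: 2

deep speak mind; market speak deep; mind market mind; speak deep speak; speak mind market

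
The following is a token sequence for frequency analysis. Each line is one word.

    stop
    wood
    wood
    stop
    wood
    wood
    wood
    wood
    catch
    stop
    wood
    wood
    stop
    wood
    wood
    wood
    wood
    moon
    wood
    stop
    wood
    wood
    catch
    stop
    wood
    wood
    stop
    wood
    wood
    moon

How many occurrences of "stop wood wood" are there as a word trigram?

7

Scanning the 28 overlapping trigram windows for "stop wood wood":
  position 1–3: stop wood wood
  position 4–6: stop wood wood
  position 10–12: stop wood wood
  position 13–15: stop wood wood
  position 20–22: stop wood wood
  position 24–26: stop wood wood
  position 27–29: stop wood wood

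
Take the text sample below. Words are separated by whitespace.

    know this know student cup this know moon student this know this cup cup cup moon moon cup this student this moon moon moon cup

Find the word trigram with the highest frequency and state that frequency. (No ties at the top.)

"moon moon cup", 2 times

Trigram frequencies (highest first):
  moon moon cup: 2
  know this know: 1
  this know student: 1
  know student cup: 1
  student cup this: 1
  cup this know: 1
  … (16 more, each ≤ 1)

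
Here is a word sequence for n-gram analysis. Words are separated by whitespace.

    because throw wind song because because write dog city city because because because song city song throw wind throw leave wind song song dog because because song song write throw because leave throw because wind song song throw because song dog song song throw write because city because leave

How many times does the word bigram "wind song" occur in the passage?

Scanning the 48 overlapping bigram windows for "wind song":
  position 3–4: wind song
  position 21–22: wind song
  position 35–36: wind song

3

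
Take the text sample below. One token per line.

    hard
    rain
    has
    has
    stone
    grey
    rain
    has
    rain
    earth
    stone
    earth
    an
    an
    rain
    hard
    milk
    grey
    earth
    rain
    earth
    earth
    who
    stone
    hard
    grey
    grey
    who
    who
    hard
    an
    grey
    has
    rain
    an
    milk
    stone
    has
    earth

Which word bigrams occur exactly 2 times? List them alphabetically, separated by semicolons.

has rain; rain earth; rain has

Bigram counts meeting the condition (exactly 2 times):
  has rain: 2
  rain earth: 2
  rain has: 2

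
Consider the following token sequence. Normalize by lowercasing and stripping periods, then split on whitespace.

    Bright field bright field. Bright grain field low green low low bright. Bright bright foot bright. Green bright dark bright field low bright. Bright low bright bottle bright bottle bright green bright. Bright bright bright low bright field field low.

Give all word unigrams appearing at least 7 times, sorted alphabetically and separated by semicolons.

bright; low

Unigram counts meeting the condition (at least 7 times):
  bright: 19
  low: 7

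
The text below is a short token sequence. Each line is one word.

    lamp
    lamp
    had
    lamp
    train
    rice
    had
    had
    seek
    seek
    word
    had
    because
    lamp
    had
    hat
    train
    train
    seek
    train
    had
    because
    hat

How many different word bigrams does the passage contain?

23 tokens → 22 bigram windows in total.
Repeated bigrams (each contributes count−1 duplicates):
  had because: 2
  lamp had: 2
2 duplicate windows → 22 − 2 = 20 distinct.

20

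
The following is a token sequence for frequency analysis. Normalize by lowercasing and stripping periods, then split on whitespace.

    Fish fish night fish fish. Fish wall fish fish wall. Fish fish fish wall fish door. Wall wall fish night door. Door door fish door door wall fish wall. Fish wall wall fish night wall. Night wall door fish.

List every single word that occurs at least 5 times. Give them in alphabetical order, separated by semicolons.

Unigram counts meeting the condition (at least 5 times):
  door: 7
  fish: 17
  wall: 11

door; fish; wall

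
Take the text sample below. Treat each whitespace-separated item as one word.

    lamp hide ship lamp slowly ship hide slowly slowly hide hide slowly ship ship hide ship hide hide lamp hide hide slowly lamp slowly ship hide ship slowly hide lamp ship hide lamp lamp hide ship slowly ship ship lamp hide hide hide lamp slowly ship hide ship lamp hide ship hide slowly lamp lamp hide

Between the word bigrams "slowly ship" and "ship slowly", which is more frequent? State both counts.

"slowly ship" (5 vs 2)

"slowly ship": 5 occurrences
"ship slowly": 2 occurrences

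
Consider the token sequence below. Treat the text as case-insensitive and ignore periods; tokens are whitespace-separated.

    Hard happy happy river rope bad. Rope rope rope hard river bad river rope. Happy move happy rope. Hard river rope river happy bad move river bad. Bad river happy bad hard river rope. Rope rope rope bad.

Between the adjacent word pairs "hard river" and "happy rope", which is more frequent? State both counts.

"hard river" (3 vs 1)

"hard river": 3 occurrences
"happy rope": 1 occurrence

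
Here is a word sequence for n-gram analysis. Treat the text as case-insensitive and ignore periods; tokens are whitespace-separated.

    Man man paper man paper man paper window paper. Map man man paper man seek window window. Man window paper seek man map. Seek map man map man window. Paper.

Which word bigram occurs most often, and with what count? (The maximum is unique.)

"man paper", 4 times

Bigram frequencies (highest first):
  man paper: 4
  paper man: 3
  window paper: 3
  map man: 3
  man man: 2
  man window: 2
  … (11 more, each ≤ 2)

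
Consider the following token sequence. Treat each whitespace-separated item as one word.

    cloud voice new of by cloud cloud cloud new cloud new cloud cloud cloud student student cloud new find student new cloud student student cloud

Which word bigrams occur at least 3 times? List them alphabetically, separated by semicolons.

Bigram counts meeting the condition (at least 3 times):
  cloud cloud: 4
  cloud new: 3
  new cloud: 3

cloud cloud; cloud new; new cloud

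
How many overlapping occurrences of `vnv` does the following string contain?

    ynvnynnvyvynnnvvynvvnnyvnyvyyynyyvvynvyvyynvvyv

0

Sliding a length-3 window over the 47 characters (45 positions):
  (no match at any position)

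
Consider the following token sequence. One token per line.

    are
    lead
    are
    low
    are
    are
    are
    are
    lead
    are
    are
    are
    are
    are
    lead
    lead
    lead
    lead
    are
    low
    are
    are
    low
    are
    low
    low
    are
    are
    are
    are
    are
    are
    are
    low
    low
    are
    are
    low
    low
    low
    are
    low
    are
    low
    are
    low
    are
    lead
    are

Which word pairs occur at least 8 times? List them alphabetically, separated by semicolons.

Bigram counts meeting the condition (at least 8 times):
  are are: 15
  are low: 9
  low are: 9

are are; are low; low are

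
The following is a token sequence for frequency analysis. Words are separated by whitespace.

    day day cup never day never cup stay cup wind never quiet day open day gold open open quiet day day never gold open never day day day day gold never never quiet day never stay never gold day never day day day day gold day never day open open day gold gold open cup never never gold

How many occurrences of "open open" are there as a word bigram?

2

Scanning the 57 overlapping bigram windows for "open open":
  position 17–18: open open
  position 49–50: open open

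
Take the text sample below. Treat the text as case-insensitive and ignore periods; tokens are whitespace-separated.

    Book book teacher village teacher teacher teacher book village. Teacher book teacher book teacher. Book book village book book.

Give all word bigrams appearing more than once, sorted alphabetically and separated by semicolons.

Bigram counts meeting the condition (more than once):
  book book: 3
  book teacher: 3
  book village: 2
  teacher book: 4
  teacher teacher: 2
  village teacher: 2

book book; book teacher; book village; teacher book; teacher teacher; village teacher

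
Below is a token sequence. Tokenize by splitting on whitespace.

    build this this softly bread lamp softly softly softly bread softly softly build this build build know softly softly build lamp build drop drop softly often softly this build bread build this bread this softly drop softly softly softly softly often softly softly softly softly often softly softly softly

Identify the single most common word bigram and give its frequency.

"softly softly", 12 times

Bigram frequencies (highest first):
  softly softly: 12
  build this: 3
  softly often: 3
  often softly: 3
  this softly: 2
  softly bread: 2
  … (20 more, each ≤ 2)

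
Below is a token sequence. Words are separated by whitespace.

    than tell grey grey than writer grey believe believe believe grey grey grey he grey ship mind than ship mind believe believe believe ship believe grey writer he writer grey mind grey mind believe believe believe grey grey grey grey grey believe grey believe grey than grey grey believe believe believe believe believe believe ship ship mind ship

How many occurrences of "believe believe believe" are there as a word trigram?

7

Scanning the 56 overlapping trigram windows for "believe believe believe":
  position 8–10: believe believe believe
  position 21–23: believe believe believe
  position 34–36: believe believe believe
  position 49–51: believe believe believe
  position 50–52: believe believe believe
  position 51–53: believe believe believe
  position 52–54: believe believe believe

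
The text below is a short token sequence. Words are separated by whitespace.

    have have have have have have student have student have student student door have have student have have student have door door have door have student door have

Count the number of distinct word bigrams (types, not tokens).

28 tokens → 27 bigram windows in total.
Repeated bigrams (each contributes count−1 duplicates):
  have have: 7
  have student: 6
  door have: 4
  student have: 4
  have door: 2
  student door: 2
19 duplicate windows → 27 − 19 = 8 distinct.

8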